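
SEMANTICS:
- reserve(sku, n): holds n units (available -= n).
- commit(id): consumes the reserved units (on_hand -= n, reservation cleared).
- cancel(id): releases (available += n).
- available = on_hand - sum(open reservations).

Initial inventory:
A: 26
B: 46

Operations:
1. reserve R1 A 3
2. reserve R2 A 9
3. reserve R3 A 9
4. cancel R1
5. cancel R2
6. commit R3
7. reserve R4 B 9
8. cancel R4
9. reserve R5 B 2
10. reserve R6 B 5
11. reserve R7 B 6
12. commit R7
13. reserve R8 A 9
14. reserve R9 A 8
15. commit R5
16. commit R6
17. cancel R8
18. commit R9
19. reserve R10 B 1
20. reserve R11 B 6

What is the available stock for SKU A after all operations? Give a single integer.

Step 1: reserve R1 A 3 -> on_hand[A=26 B=46] avail[A=23 B=46] open={R1}
Step 2: reserve R2 A 9 -> on_hand[A=26 B=46] avail[A=14 B=46] open={R1,R2}
Step 3: reserve R3 A 9 -> on_hand[A=26 B=46] avail[A=5 B=46] open={R1,R2,R3}
Step 4: cancel R1 -> on_hand[A=26 B=46] avail[A=8 B=46] open={R2,R3}
Step 5: cancel R2 -> on_hand[A=26 B=46] avail[A=17 B=46] open={R3}
Step 6: commit R3 -> on_hand[A=17 B=46] avail[A=17 B=46] open={}
Step 7: reserve R4 B 9 -> on_hand[A=17 B=46] avail[A=17 B=37] open={R4}
Step 8: cancel R4 -> on_hand[A=17 B=46] avail[A=17 B=46] open={}
Step 9: reserve R5 B 2 -> on_hand[A=17 B=46] avail[A=17 B=44] open={R5}
Step 10: reserve R6 B 5 -> on_hand[A=17 B=46] avail[A=17 B=39] open={R5,R6}
Step 11: reserve R7 B 6 -> on_hand[A=17 B=46] avail[A=17 B=33] open={R5,R6,R7}
Step 12: commit R7 -> on_hand[A=17 B=40] avail[A=17 B=33] open={R5,R6}
Step 13: reserve R8 A 9 -> on_hand[A=17 B=40] avail[A=8 B=33] open={R5,R6,R8}
Step 14: reserve R9 A 8 -> on_hand[A=17 B=40] avail[A=0 B=33] open={R5,R6,R8,R9}
Step 15: commit R5 -> on_hand[A=17 B=38] avail[A=0 B=33] open={R6,R8,R9}
Step 16: commit R6 -> on_hand[A=17 B=33] avail[A=0 B=33] open={R8,R9}
Step 17: cancel R8 -> on_hand[A=17 B=33] avail[A=9 B=33] open={R9}
Step 18: commit R9 -> on_hand[A=9 B=33] avail[A=9 B=33] open={}
Step 19: reserve R10 B 1 -> on_hand[A=9 B=33] avail[A=9 B=32] open={R10}
Step 20: reserve R11 B 6 -> on_hand[A=9 B=33] avail[A=9 B=26] open={R10,R11}
Final available[A] = 9

Answer: 9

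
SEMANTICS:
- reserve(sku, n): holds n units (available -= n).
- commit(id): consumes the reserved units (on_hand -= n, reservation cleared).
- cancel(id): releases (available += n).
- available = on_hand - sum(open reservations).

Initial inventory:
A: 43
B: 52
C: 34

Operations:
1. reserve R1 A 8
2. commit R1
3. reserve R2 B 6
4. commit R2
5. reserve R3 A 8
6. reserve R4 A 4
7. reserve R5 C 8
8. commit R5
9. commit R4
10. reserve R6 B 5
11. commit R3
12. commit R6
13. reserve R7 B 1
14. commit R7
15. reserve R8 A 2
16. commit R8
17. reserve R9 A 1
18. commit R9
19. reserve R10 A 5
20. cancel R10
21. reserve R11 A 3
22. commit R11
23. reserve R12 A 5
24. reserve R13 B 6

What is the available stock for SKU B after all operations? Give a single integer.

Answer: 34

Derivation:
Step 1: reserve R1 A 8 -> on_hand[A=43 B=52 C=34] avail[A=35 B=52 C=34] open={R1}
Step 2: commit R1 -> on_hand[A=35 B=52 C=34] avail[A=35 B=52 C=34] open={}
Step 3: reserve R2 B 6 -> on_hand[A=35 B=52 C=34] avail[A=35 B=46 C=34] open={R2}
Step 4: commit R2 -> on_hand[A=35 B=46 C=34] avail[A=35 B=46 C=34] open={}
Step 5: reserve R3 A 8 -> on_hand[A=35 B=46 C=34] avail[A=27 B=46 C=34] open={R3}
Step 6: reserve R4 A 4 -> on_hand[A=35 B=46 C=34] avail[A=23 B=46 C=34] open={R3,R4}
Step 7: reserve R5 C 8 -> on_hand[A=35 B=46 C=34] avail[A=23 B=46 C=26] open={R3,R4,R5}
Step 8: commit R5 -> on_hand[A=35 B=46 C=26] avail[A=23 B=46 C=26] open={R3,R4}
Step 9: commit R4 -> on_hand[A=31 B=46 C=26] avail[A=23 B=46 C=26] open={R3}
Step 10: reserve R6 B 5 -> on_hand[A=31 B=46 C=26] avail[A=23 B=41 C=26] open={R3,R6}
Step 11: commit R3 -> on_hand[A=23 B=46 C=26] avail[A=23 B=41 C=26] open={R6}
Step 12: commit R6 -> on_hand[A=23 B=41 C=26] avail[A=23 B=41 C=26] open={}
Step 13: reserve R7 B 1 -> on_hand[A=23 B=41 C=26] avail[A=23 B=40 C=26] open={R7}
Step 14: commit R7 -> on_hand[A=23 B=40 C=26] avail[A=23 B=40 C=26] open={}
Step 15: reserve R8 A 2 -> on_hand[A=23 B=40 C=26] avail[A=21 B=40 C=26] open={R8}
Step 16: commit R8 -> on_hand[A=21 B=40 C=26] avail[A=21 B=40 C=26] open={}
Step 17: reserve R9 A 1 -> on_hand[A=21 B=40 C=26] avail[A=20 B=40 C=26] open={R9}
Step 18: commit R9 -> on_hand[A=20 B=40 C=26] avail[A=20 B=40 C=26] open={}
Step 19: reserve R10 A 5 -> on_hand[A=20 B=40 C=26] avail[A=15 B=40 C=26] open={R10}
Step 20: cancel R10 -> on_hand[A=20 B=40 C=26] avail[A=20 B=40 C=26] open={}
Step 21: reserve R11 A 3 -> on_hand[A=20 B=40 C=26] avail[A=17 B=40 C=26] open={R11}
Step 22: commit R11 -> on_hand[A=17 B=40 C=26] avail[A=17 B=40 C=26] open={}
Step 23: reserve R12 A 5 -> on_hand[A=17 B=40 C=26] avail[A=12 B=40 C=26] open={R12}
Step 24: reserve R13 B 6 -> on_hand[A=17 B=40 C=26] avail[A=12 B=34 C=26] open={R12,R13}
Final available[B] = 34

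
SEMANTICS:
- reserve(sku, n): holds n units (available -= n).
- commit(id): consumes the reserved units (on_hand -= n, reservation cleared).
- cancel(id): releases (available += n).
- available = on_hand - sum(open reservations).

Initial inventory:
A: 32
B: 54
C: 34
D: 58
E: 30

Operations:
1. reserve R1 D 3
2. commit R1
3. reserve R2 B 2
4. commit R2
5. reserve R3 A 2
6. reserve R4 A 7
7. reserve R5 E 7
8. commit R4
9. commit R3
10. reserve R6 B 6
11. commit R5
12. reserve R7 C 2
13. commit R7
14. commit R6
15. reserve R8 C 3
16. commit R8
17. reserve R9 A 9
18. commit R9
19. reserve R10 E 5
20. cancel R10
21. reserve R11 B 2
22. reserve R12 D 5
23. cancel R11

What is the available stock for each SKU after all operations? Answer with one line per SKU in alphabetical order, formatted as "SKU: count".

Step 1: reserve R1 D 3 -> on_hand[A=32 B=54 C=34 D=58 E=30] avail[A=32 B=54 C=34 D=55 E=30] open={R1}
Step 2: commit R1 -> on_hand[A=32 B=54 C=34 D=55 E=30] avail[A=32 B=54 C=34 D=55 E=30] open={}
Step 3: reserve R2 B 2 -> on_hand[A=32 B=54 C=34 D=55 E=30] avail[A=32 B=52 C=34 D=55 E=30] open={R2}
Step 4: commit R2 -> on_hand[A=32 B=52 C=34 D=55 E=30] avail[A=32 B=52 C=34 D=55 E=30] open={}
Step 5: reserve R3 A 2 -> on_hand[A=32 B=52 C=34 D=55 E=30] avail[A=30 B=52 C=34 D=55 E=30] open={R3}
Step 6: reserve R4 A 7 -> on_hand[A=32 B=52 C=34 D=55 E=30] avail[A=23 B=52 C=34 D=55 E=30] open={R3,R4}
Step 7: reserve R5 E 7 -> on_hand[A=32 B=52 C=34 D=55 E=30] avail[A=23 B=52 C=34 D=55 E=23] open={R3,R4,R5}
Step 8: commit R4 -> on_hand[A=25 B=52 C=34 D=55 E=30] avail[A=23 B=52 C=34 D=55 E=23] open={R3,R5}
Step 9: commit R3 -> on_hand[A=23 B=52 C=34 D=55 E=30] avail[A=23 B=52 C=34 D=55 E=23] open={R5}
Step 10: reserve R6 B 6 -> on_hand[A=23 B=52 C=34 D=55 E=30] avail[A=23 B=46 C=34 D=55 E=23] open={R5,R6}
Step 11: commit R5 -> on_hand[A=23 B=52 C=34 D=55 E=23] avail[A=23 B=46 C=34 D=55 E=23] open={R6}
Step 12: reserve R7 C 2 -> on_hand[A=23 B=52 C=34 D=55 E=23] avail[A=23 B=46 C=32 D=55 E=23] open={R6,R7}
Step 13: commit R7 -> on_hand[A=23 B=52 C=32 D=55 E=23] avail[A=23 B=46 C=32 D=55 E=23] open={R6}
Step 14: commit R6 -> on_hand[A=23 B=46 C=32 D=55 E=23] avail[A=23 B=46 C=32 D=55 E=23] open={}
Step 15: reserve R8 C 3 -> on_hand[A=23 B=46 C=32 D=55 E=23] avail[A=23 B=46 C=29 D=55 E=23] open={R8}
Step 16: commit R8 -> on_hand[A=23 B=46 C=29 D=55 E=23] avail[A=23 B=46 C=29 D=55 E=23] open={}
Step 17: reserve R9 A 9 -> on_hand[A=23 B=46 C=29 D=55 E=23] avail[A=14 B=46 C=29 D=55 E=23] open={R9}
Step 18: commit R9 -> on_hand[A=14 B=46 C=29 D=55 E=23] avail[A=14 B=46 C=29 D=55 E=23] open={}
Step 19: reserve R10 E 5 -> on_hand[A=14 B=46 C=29 D=55 E=23] avail[A=14 B=46 C=29 D=55 E=18] open={R10}
Step 20: cancel R10 -> on_hand[A=14 B=46 C=29 D=55 E=23] avail[A=14 B=46 C=29 D=55 E=23] open={}
Step 21: reserve R11 B 2 -> on_hand[A=14 B=46 C=29 D=55 E=23] avail[A=14 B=44 C=29 D=55 E=23] open={R11}
Step 22: reserve R12 D 5 -> on_hand[A=14 B=46 C=29 D=55 E=23] avail[A=14 B=44 C=29 D=50 E=23] open={R11,R12}
Step 23: cancel R11 -> on_hand[A=14 B=46 C=29 D=55 E=23] avail[A=14 B=46 C=29 D=50 E=23] open={R12}

Answer: A: 14
B: 46
C: 29
D: 50
E: 23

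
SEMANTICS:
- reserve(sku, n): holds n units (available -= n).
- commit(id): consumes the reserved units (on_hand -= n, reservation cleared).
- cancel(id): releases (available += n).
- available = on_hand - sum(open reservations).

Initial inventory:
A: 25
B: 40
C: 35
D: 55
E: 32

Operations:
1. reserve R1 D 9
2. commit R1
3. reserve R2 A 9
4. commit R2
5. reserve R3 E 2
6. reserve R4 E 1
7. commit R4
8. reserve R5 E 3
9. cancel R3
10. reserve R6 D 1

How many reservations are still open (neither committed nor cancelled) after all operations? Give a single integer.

Answer: 2

Derivation:
Step 1: reserve R1 D 9 -> on_hand[A=25 B=40 C=35 D=55 E=32] avail[A=25 B=40 C=35 D=46 E=32] open={R1}
Step 2: commit R1 -> on_hand[A=25 B=40 C=35 D=46 E=32] avail[A=25 B=40 C=35 D=46 E=32] open={}
Step 3: reserve R2 A 9 -> on_hand[A=25 B=40 C=35 D=46 E=32] avail[A=16 B=40 C=35 D=46 E=32] open={R2}
Step 4: commit R2 -> on_hand[A=16 B=40 C=35 D=46 E=32] avail[A=16 B=40 C=35 D=46 E=32] open={}
Step 5: reserve R3 E 2 -> on_hand[A=16 B=40 C=35 D=46 E=32] avail[A=16 B=40 C=35 D=46 E=30] open={R3}
Step 6: reserve R4 E 1 -> on_hand[A=16 B=40 C=35 D=46 E=32] avail[A=16 B=40 C=35 D=46 E=29] open={R3,R4}
Step 7: commit R4 -> on_hand[A=16 B=40 C=35 D=46 E=31] avail[A=16 B=40 C=35 D=46 E=29] open={R3}
Step 8: reserve R5 E 3 -> on_hand[A=16 B=40 C=35 D=46 E=31] avail[A=16 B=40 C=35 D=46 E=26] open={R3,R5}
Step 9: cancel R3 -> on_hand[A=16 B=40 C=35 D=46 E=31] avail[A=16 B=40 C=35 D=46 E=28] open={R5}
Step 10: reserve R6 D 1 -> on_hand[A=16 B=40 C=35 D=46 E=31] avail[A=16 B=40 C=35 D=45 E=28] open={R5,R6}
Open reservations: ['R5', 'R6'] -> 2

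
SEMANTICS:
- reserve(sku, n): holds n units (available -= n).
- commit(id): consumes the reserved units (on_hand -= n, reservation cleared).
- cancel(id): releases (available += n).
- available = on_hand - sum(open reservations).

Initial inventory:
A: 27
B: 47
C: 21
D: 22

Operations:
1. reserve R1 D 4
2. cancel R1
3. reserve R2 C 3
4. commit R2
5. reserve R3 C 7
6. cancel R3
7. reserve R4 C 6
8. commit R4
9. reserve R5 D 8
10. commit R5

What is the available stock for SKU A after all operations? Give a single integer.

Step 1: reserve R1 D 4 -> on_hand[A=27 B=47 C=21 D=22] avail[A=27 B=47 C=21 D=18] open={R1}
Step 2: cancel R1 -> on_hand[A=27 B=47 C=21 D=22] avail[A=27 B=47 C=21 D=22] open={}
Step 3: reserve R2 C 3 -> on_hand[A=27 B=47 C=21 D=22] avail[A=27 B=47 C=18 D=22] open={R2}
Step 4: commit R2 -> on_hand[A=27 B=47 C=18 D=22] avail[A=27 B=47 C=18 D=22] open={}
Step 5: reserve R3 C 7 -> on_hand[A=27 B=47 C=18 D=22] avail[A=27 B=47 C=11 D=22] open={R3}
Step 6: cancel R3 -> on_hand[A=27 B=47 C=18 D=22] avail[A=27 B=47 C=18 D=22] open={}
Step 7: reserve R4 C 6 -> on_hand[A=27 B=47 C=18 D=22] avail[A=27 B=47 C=12 D=22] open={R4}
Step 8: commit R4 -> on_hand[A=27 B=47 C=12 D=22] avail[A=27 B=47 C=12 D=22] open={}
Step 9: reserve R5 D 8 -> on_hand[A=27 B=47 C=12 D=22] avail[A=27 B=47 C=12 D=14] open={R5}
Step 10: commit R5 -> on_hand[A=27 B=47 C=12 D=14] avail[A=27 B=47 C=12 D=14] open={}
Final available[A] = 27

Answer: 27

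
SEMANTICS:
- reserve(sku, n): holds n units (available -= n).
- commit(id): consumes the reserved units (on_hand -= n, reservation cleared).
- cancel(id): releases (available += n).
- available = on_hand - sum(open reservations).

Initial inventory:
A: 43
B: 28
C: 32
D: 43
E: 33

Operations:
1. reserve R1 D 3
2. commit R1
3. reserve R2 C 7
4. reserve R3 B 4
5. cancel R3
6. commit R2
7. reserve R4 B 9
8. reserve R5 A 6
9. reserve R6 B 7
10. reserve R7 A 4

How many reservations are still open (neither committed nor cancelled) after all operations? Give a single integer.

Step 1: reserve R1 D 3 -> on_hand[A=43 B=28 C=32 D=43 E=33] avail[A=43 B=28 C=32 D=40 E=33] open={R1}
Step 2: commit R1 -> on_hand[A=43 B=28 C=32 D=40 E=33] avail[A=43 B=28 C=32 D=40 E=33] open={}
Step 3: reserve R2 C 7 -> on_hand[A=43 B=28 C=32 D=40 E=33] avail[A=43 B=28 C=25 D=40 E=33] open={R2}
Step 4: reserve R3 B 4 -> on_hand[A=43 B=28 C=32 D=40 E=33] avail[A=43 B=24 C=25 D=40 E=33] open={R2,R3}
Step 5: cancel R3 -> on_hand[A=43 B=28 C=32 D=40 E=33] avail[A=43 B=28 C=25 D=40 E=33] open={R2}
Step 6: commit R2 -> on_hand[A=43 B=28 C=25 D=40 E=33] avail[A=43 B=28 C=25 D=40 E=33] open={}
Step 7: reserve R4 B 9 -> on_hand[A=43 B=28 C=25 D=40 E=33] avail[A=43 B=19 C=25 D=40 E=33] open={R4}
Step 8: reserve R5 A 6 -> on_hand[A=43 B=28 C=25 D=40 E=33] avail[A=37 B=19 C=25 D=40 E=33] open={R4,R5}
Step 9: reserve R6 B 7 -> on_hand[A=43 B=28 C=25 D=40 E=33] avail[A=37 B=12 C=25 D=40 E=33] open={R4,R5,R6}
Step 10: reserve R7 A 4 -> on_hand[A=43 B=28 C=25 D=40 E=33] avail[A=33 B=12 C=25 D=40 E=33] open={R4,R5,R6,R7}
Open reservations: ['R4', 'R5', 'R6', 'R7'] -> 4

Answer: 4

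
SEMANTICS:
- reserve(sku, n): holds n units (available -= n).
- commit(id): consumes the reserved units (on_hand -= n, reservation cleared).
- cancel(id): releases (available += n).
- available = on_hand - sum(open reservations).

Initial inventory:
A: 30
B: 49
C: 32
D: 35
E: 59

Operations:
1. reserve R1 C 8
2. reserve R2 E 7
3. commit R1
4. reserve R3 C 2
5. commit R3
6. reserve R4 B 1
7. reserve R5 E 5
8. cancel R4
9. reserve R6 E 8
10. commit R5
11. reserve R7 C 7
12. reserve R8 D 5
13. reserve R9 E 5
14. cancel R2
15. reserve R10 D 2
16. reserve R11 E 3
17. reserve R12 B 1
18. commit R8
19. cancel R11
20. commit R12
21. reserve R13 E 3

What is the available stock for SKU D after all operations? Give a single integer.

Step 1: reserve R1 C 8 -> on_hand[A=30 B=49 C=32 D=35 E=59] avail[A=30 B=49 C=24 D=35 E=59] open={R1}
Step 2: reserve R2 E 7 -> on_hand[A=30 B=49 C=32 D=35 E=59] avail[A=30 B=49 C=24 D=35 E=52] open={R1,R2}
Step 3: commit R1 -> on_hand[A=30 B=49 C=24 D=35 E=59] avail[A=30 B=49 C=24 D=35 E=52] open={R2}
Step 4: reserve R3 C 2 -> on_hand[A=30 B=49 C=24 D=35 E=59] avail[A=30 B=49 C=22 D=35 E=52] open={R2,R3}
Step 5: commit R3 -> on_hand[A=30 B=49 C=22 D=35 E=59] avail[A=30 B=49 C=22 D=35 E=52] open={R2}
Step 6: reserve R4 B 1 -> on_hand[A=30 B=49 C=22 D=35 E=59] avail[A=30 B=48 C=22 D=35 E=52] open={R2,R4}
Step 7: reserve R5 E 5 -> on_hand[A=30 B=49 C=22 D=35 E=59] avail[A=30 B=48 C=22 D=35 E=47] open={R2,R4,R5}
Step 8: cancel R4 -> on_hand[A=30 B=49 C=22 D=35 E=59] avail[A=30 B=49 C=22 D=35 E=47] open={R2,R5}
Step 9: reserve R6 E 8 -> on_hand[A=30 B=49 C=22 D=35 E=59] avail[A=30 B=49 C=22 D=35 E=39] open={R2,R5,R6}
Step 10: commit R5 -> on_hand[A=30 B=49 C=22 D=35 E=54] avail[A=30 B=49 C=22 D=35 E=39] open={R2,R6}
Step 11: reserve R7 C 7 -> on_hand[A=30 B=49 C=22 D=35 E=54] avail[A=30 B=49 C=15 D=35 E=39] open={R2,R6,R7}
Step 12: reserve R8 D 5 -> on_hand[A=30 B=49 C=22 D=35 E=54] avail[A=30 B=49 C=15 D=30 E=39] open={R2,R6,R7,R8}
Step 13: reserve R9 E 5 -> on_hand[A=30 B=49 C=22 D=35 E=54] avail[A=30 B=49 C=15 D=30 E=34] open={R2,R6,R7,R8,R9}
Step 14: cancel R2 -> on_hand[A=30 B=49 C=22 D=35 E=54] avail[A=30 B=49 C=15 D=30 E=41] open={R6,R7,R8,R9}
Step 15: reserve R10 D 2 -> on_hand[A=30 B=49 C=22 D=35 E=54] avail[A=30 B=49 C=15 D=28 E=41] open={R10,R6,R7,R8,R9}
Step 16: reserve R11 E 3 -> on_hand[A=30 B=49 C=22 D=35 E=54] avail[A=30 B=49 C=15 D=28 E=38] open={R10,R11,R6,R7,R8,R9}
Step 17: reserve R12 B 1 -> on_hand[A=30 B=49 C=22 D=35 E=54] avail[A=30 B=48 C=15 D=28 E=38] open={R10,R11,R12,R6,R7,R8,R9}
Step 18: commit R8 -> on_hand[A=30 B=49 C=22 D=30 E=54] avail[A=30 B=48 C=15 D=28 E=38] open={R10,R11,R12,R6,R7,R9}
Step 19: cancel R11 -> on_hand[A=30 B=49 C=22 D=30 E=54] avail[A=30 B=48 C=15 D=28 E=41] open={R10,R12,R6,R7,R9}
Step 20: commit R12 -> on_hand[A=30 B=48 C=22 D=30 E=54] avail[A=30 B=48 C=15 D=28 E=41] open={R10,R6,R7,R9}
Step 21: reserve R13 E 3 -> on_hand[A=30 B=48 C=22 D=30 E=54] avail[A=30 B=48 C=15 D=28 E=38] open={R10,R13,R6,R7,R9}
Final available[D] = 28

Answer: 28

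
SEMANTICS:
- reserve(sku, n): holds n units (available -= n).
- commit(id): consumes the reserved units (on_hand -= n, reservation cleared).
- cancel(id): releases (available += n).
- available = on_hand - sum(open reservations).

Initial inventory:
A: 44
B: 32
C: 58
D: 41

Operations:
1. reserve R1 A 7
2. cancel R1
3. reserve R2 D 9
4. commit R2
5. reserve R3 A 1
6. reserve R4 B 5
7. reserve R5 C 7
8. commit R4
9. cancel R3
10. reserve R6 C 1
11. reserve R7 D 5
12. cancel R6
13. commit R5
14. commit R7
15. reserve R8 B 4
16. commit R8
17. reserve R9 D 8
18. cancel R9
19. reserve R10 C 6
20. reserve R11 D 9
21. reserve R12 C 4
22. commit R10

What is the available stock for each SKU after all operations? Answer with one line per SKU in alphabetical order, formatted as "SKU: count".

Answer: A: 44
B: 23
C: 41
D: 18

Derivation:
Step 1: reserve R1 A 7 -> on_hand[A=44 B=32 C=58 D=41] avail[A=37 B=32 C=58 D=41] open={R1}
Step 2: cancel R1 -> on_hand[A=44 B=32 C=58 D=41] avail[A=44 B=32 C=58 D=41] open={}
Step 3: reserve R2 D 9 -> on_hand[A=44 B=32 C=58 D=41] avail[A=44 B=32 C=58 D=32] open={R2}
Step 4: commit R2 -> on_hand[A=44 B=32 C=58 D=32] avail[A=44 B=32 C=58 D=32] open={}
Step 5: reserve R3 A 1 -> on_hand[A=44 B=32 C=58 D=32] avail[A=43 B=32 C=58 D=32] open={R3}
Step 6: reserve R4 B 5 -> on_hand[A=44 B=32 C=58 D=32] avail[A=43 B=27 C=58 D=32] open={R3,R4}
Step 7: reserve R5 C 7 -> on_hand[A=44 B=32 C=58 D=32] avail[A=43 B=27 C=51 D=32] open={R3,R4,R5}
Step 8: commit R4 -> on_hand[A=44 B=27 C=58 D=32] avail[A=43 B=27 C=51 D=32] open={R3,R5}
Step 9: cancel R3 -> on_hand[A=44 B=27 C=58 D=32] avail[A=44 B=27 C=51 D=32] open={R5}
Step 10: reserve R6 C 1 -> on_hand[A=44 B=27 C=58 D=32] avail[A=44 B=27 C=50 D=32] open={R5,R6}
Step 11: reserve R7 D 5 -> on_hand[A=44 B=27 C=58 D=32] avail[A=44 B=27 C=50 D=27] open={R5,R6,R7}
Step 12: cancel R6 -> on_hand[A=44 B=27 C=58 D=32] avail[A=44 B=27 C=51 D=27] open={R5,R7}
Step 13: commit R5 -> on_hand[A=44 B=27 C=51 D=32] avail[A=44 B=27 C=51 D=27] open={R7}
Step 14: commit R7 -> on_hand[A=44 B=27 C=51 D=27] avail[A=44 B=27 C=51 D=27] open={}
Step 15: reserve R8 B 4 -> on_hand[A=44 B=27 C=51 D=27] avail[A=44 B=23 C=51 D=27] open={R8}
Step 16: commit R8 -> on_hand[A=44 B=23 C=51 D=27] avail[A=44 B=23 C=51 D=27] open={}
Step 17: reserve R9 D 8 -> on_hand[A=44 B=23 C=51 D=27] avail[A=44 B=23 C=51 D=19] open={R9}
Step 18: cancel R9 -> on_hand[A=44 B=23 C=51 D=27] avail[A=44 B=23 C=51 D=27] open={}
Step 19: reserve R10 C 6 -> on_hand[A=44 B=23 C=51 D=27] avail[A=44 B=23 C=45 D=27] open={R10}
Step 20: reserve R11 D 9 -> on_hand[A=44 B=23 C=51 D=27] avail[A=44 B=23 C=45 D=18] open={R10,R11}
Step 21: reserve R12 C 4 -> on_hand[A=44 B=23 C=51 D=27] avail[A=44 B=23 C=41 D=18] open={R10,R11,R12}
Step 22: commit R10 -> on_hand[A=44 B=23 C=45 D=27] avail[A=44 B=23 C=41 D=18] open={R11,R12}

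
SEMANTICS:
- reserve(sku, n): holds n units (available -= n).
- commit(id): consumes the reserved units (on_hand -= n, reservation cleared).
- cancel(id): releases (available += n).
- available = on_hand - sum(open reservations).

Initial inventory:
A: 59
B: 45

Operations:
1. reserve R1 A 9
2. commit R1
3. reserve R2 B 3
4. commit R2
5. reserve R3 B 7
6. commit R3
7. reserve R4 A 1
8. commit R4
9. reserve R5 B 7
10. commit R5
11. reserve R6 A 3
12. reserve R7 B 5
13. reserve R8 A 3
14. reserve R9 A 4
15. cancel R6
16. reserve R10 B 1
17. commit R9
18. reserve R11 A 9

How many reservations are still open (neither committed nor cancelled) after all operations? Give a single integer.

Answer: 4

Derivation:
Step 1: reserve R1 A 9 -> on_hand[A=59 B=45] avail[A=50 B=45] open={R1}
Step 2: commit R1 -> on_hand[A=50 B=45] avail[A=50 B=45] open={}
Step 3: reserve R2 B 3 -> on_hand[A=50 B=45] avail[A=50 B=42] open={R2}
Step 4: commit R2 -> on_hand[A=50 B=42] avail[A=50 B=42] open={}
Step 5: reserve R3 B 7 -> on_hand[A=50 B=42] avail[A=50 B=35] open={R3}
Step 6: commit R3 -> on_hand[A=50 B=35] avail[A=50 B=35] open={}
Step 7: reserve R4 A 1 -> on_hand[A=50 B=35] avail[A=49 B=35] open={R4}
Step 8: commit R4 -> on_hand[A=49 B=35] avail[A=49 B=35] open={}
Step 9: reserve R5 B 7 -> on_hand[A=49 B=35] avail[A=49 B=28] open={R5}
Step 10: commit R5 -> on_hand[A=49 B=28] avail[A=49 B=28] open={}
Step 11: reserve R6 A 3 -> on_hand[A=49 B=28] avail[A=46 B=28] open={R6}
Step 12: reserve R7 B 5 -> on_hand[A=49 B=28] avail[A=46 B=23] open={R6,R7}
Step 13: reserve R8 A 3 -> on_hand[A=49 B=28] avail[A=43 B=23] open={R6,R7,R8}
Step 14: reserve R9 A 4 -> on_hand[A=49 B=28] avail[A=39 B=23] open={R6,R7,R8,R9}
Step 15: cancel R6 -> on_hand[A=49 B=28] avail[A=42 B=23] open={R7,R8,R9}
Step 16: reserve R10 B 1 -> on_hand[A=49 B=28] avail[A=42 B=22] open={R10,R7,R8,R9}
Step 17: commit R9 -> on_hand[A=45 B=28] avail[A=42 B=22] open={R10,R7,R8}
Step 18: reserve R11 A 9 -> on_hand[A=45 B=28] avail[A=33 B=22] open={R10,R11,R7,R8}
Open reservations: ['R10', 'R11', 'R7', 'R8'] -> 4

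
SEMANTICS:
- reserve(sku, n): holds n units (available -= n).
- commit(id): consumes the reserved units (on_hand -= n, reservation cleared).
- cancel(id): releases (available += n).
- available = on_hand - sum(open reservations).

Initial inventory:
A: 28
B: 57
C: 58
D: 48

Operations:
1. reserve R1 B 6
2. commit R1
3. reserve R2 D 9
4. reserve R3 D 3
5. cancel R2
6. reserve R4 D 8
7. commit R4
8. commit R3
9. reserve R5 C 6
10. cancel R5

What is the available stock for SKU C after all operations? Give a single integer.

Answer: 58

Derivation:
Step 1: reserve R1 B 6 -> on_hand[A=28 B=57 C=58 D=48] avail[A=28 B=51 C=58 D=48] open={R1}
Step 2: commit R1 -> on_hand[A=28 B=51 C=58 D=48] avail[A=28 B=51 C=58 D=48] open={}
Step 3: reserve R2 D 9 -> on_hand[A=28 B=51 C=58 D=48] avail[A=28 B=51 C=58 D=39] open={R2}
Step 4: reserve R3 D 3 -> on_hand[A=28 B=51 C=58 D=48] avail[A=28 B=51 C=58 D=36] open={R2,R3}
Step 5: cancel R2 -> on_hand[A=28 B=51 C=58 D=48] avail[A=28 B=51 C=58 D=45] open={R3}
Step 6: reserve R4 D 8 -> on_hand[A=28 B=51 C=58 D=48] avail[A=28 B=51 C=58 D=37] open={R3,R4}
Step 7: commit R4 -> on_hand[A=28 B=51 C=58 D=40] avail[A=28 B=51 C=58 D=37] open={R3}
Step 8: commit R3 -> on_hand[A=28 B=51 C=58 D=37] avail[A=28 B=51 C=58 D=37] open={}
Step 9: reserve R5 C 6 -> on_hand[A=28 B=51 C=58 D=37] avail[A=28 B=51 C=52 D=37] open={R5}
Step 10: cancel R5 -> on_hand[A=28 B=51 C=58 D=37] avail[A=28 B=51 C=58 D=37] open={}
Final available[C] = 58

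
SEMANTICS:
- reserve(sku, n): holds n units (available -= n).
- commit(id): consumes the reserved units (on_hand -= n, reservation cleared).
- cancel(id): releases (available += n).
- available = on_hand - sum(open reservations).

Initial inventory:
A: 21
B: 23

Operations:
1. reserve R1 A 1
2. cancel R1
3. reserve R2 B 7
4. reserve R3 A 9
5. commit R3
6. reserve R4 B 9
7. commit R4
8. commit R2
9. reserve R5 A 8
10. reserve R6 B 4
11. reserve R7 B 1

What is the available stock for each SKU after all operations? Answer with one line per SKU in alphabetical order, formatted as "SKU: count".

Answer: A: 4
B: 2

Derivation:
Step 1: reserve R1 A 1 -> on_hand[A=21 B=23] avail[A=20 B=23] open={R1}
Step 2: cancel R1 -> on_hand[A=21 B=23] avail[A=21 B=23] open={}
Step 3: reserve R2 B 7 -> on_hand[A=21 B=23] avail[A=21 B=16] open={R2}
Step 4: reserve R3 A 9 -> on_hand[A=21 B=23] avail[A=12 B=16] open={R2,R3}
Step 5: commit R3 -> on_hand[A=12 B=23] avail[A=12 B=16] open={R2}
Step 6: reserve R4 B 9 -> on_hand[A=12 B=23] avail[A=12 B=7] open={R2,R4}
Step 7: commit R4 -> on_hand[A=12 B=14] avail[A=12 B=7] open={R2}
Step 8: commit R2 -> on_hand[A=12 B=7] avail[A=12 B=7] open={}
Step 9: reserve R5 A 8 -> on_hand[A=12 B=7] avail[A=4 B=7] open={R5}
Step 10: reserve R6 B 4 -> on_hand[A=12 B=7] avail[A=4 B=3] open={R5,R6}
Step 11: reserve R7 B 1 -> on_hand[A=12 B=7] avail[A=4 B=2] open={R5,R6,R7}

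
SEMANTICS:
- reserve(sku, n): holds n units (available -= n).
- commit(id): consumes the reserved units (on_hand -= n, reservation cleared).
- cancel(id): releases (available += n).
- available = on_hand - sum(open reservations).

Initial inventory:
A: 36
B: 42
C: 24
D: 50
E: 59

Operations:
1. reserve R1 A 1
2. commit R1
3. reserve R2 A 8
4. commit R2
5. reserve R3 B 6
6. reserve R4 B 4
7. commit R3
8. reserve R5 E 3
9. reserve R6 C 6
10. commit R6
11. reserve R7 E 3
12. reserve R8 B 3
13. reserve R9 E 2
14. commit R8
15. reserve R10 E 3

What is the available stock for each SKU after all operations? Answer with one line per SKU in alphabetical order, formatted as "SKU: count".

Answer: A: 27
B: 29
C: 18
D: 50
E: 48

Derivation:
Step 1: reserve R1 A 1 -> on_hand[A=36 B=42 C=24 D=50 E=59] avail[A=35 B=42 C=24 D=50 E=59] open={R1}
Step 2: commit R1 -> on_hand[A=35 B=42 C=24 D=50 E=59] avail[A=35 B=42 C=24 D=50 E=59] open={}
Step 3: reserve R2 A 8 -> on_hand[A=35 B=42 C=24 D=50 E=59] avail[A=27 B=42 C=24 D=50 E=59] open={R2}
Step 4: commit R2 -> on_hand[A=27 B=42 C=24 D=50 E=59] avail[A=27 B=42 C=24 D=50 E=59] open={}
Step 5: reserve R3 B 6 -> on_hand[A=27 B=42 C=24 D=50 E=59] avail[A=27 B=36 C=24 D=50 E=59] open={R3}
Step 6: reserve R4 B 4 -> on_hand[A=27 B=42 C=24 D=50 E=59] avail[A=27 B=32 C=24 D=50 E=59] open={R3,R4}
Step 7: commit R3 -> on_hand[A=27 B=36 C=24 D=50 E=59] avail[A=27 B=32 C=24 D=50 E=59] open={R4}
Step 8: reserve R5 E 3 -> on_hand[A=27 B=36 C=24 D=50 E=59] avail[A=27 B=32 C=24 D=50 E=56] open={R4,R5}
Step 9: reserve R6 C 6 -> on_hand[A=27 B=36 C=24 D=50 E=59] avail[A=27 B=32 C=18 D=50 E=56] open={R4,R5,R6}
Step 10: commit R6 -> on_hand[A=27 B=36 C=18 D=50 E=59] avail[A=27 B=32 C=18 D=50 E=56] open={R4,R5}
Step 11: reserve R7 E 3 -> on_hand[A=27 B=36 C=18 D=50 E=59] avail[A=27 B=32 C=18 D=50 E=53] open={R4,R5,R7}
Step 12: reserve R8 B 3 -> on_hand[A=27 B=36 C=18 D=50 E=59] avail[A=27 B=29 C=18 D=50 E=53] open={R4,R5,R7,R8}
Step 13: reserve R9 E 2 -> on_hand[A=27 B=36 C=18 D=50 E=59] avail[A=27 B=29 C=18 D=50 E=51] open={R4,R5,R7,R8,R9}
Step 14: commit R8 -> on_hand[A=27 B=33 C=18 D=50 E=59] avail[A=27 B=29 C=18 D=50 E=51] open={R4,R5,R7,R9}
Step 15: reserve R10 E 3 -> on_hand[A=27 B=33 C=18 D=50 E=59] avail[A=27 B=29 C=18 D=50 E=48] open={R10,R4,R5,R7,R9}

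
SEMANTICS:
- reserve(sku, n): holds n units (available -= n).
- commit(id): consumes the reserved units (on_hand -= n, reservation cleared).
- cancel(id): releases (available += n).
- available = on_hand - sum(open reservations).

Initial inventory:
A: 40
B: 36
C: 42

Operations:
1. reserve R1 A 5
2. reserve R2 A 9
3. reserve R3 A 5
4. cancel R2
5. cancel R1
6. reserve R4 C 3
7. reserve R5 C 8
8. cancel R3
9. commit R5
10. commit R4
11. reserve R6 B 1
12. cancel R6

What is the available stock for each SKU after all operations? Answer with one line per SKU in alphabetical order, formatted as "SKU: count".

Step 1: reserve R1 A 5 -> on_hand[A=40 B=36 C=42] avail[A=35 B=36 C=42] open={R1}
Step 2: reserve R2 A 9 -> on_hand[A=40 B=36 C=42] avail[A=26 B=36 C=42] open={R1,R2}
Step 3: reserve R3 A 5 -> on_hand[A=40 B=36 C=42] avail[A=21 B=36 C=42] open={R1,R2,R3}
Step 4: cancel R2 -> on_hand[A=40 B=36 C=42] avail[A=30 B=36 C=42] open={R1,R3}
Step 5: cancel R1 -> on_hand[A=40 B=36 C=42] avail[A=35 B=36 C=42] open={R3}
Step 6: reserve R4 C 3 -> on_hand[A=40 B=36 C=42] avail[A=35 B=36 C=39] open={R3,R4}
Step 7: reserve R5 C 8 -> on_hand[A=40 B=36 C=42] avail[A=35 B=36 C=31] open={R3,R4,R5}
Step 8: cancel R3 -> on_hand[A=40 B=36 C=42] avail[A=40 B=36 C=31] open={R4,R5}
Step 9: commit R5 -> on_hand[A=40 B=36 C=34] avail[A=40 B=36 C=31] open={R4}
Step 10: commit R4 -> on_hand[A=40 B=36 C=31] avail[A=40 B=36 C=31] open={}
Step 11: reserve R6 B 1 -> on_hand[A=40 B=36 C=31] avail[A=40 B=35 C=31] open={R6}
Step 12: cancel R6 -> on_hand[A=40 B=36 C=31] avail[A=40 B=36 C=31] open={}

Answer: A: 40
B: 36
C: 31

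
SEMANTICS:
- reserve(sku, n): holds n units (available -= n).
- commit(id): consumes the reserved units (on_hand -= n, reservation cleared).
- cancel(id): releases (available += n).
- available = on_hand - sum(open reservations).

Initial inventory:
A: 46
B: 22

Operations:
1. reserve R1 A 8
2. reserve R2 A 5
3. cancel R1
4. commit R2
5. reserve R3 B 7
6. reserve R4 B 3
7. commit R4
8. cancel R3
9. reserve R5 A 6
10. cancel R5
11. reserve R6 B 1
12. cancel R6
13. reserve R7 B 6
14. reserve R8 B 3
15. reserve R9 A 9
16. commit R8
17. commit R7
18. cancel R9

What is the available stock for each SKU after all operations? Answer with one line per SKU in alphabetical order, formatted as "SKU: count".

Step 1: reserve R1 A 8 -> on_hand[A=46 B=22] avail[A=38 B=22] open={R1}
Step 2: reserve R2 A 5 -> on_hand[A=46 B=22] avail[A=33 B=22] open={R1,R2}
Step 3: cancel R1 -> on_hand[A=46 B=22] avail[A=41 B=22] open={R2}
Step 4: commit R2 -> on_hand[A=41 B=22] avail[A=41 B=22] open={}
Step 5: reserve R3 B 7 -> on_hand[A=41 B=22] avail[A=41 B=15] open={R3}
Step 6: reserve R4 B 3 -> on_hand[A=41 B=22] avail[A=41 B=12] open={R3,R4}
Step 7: commit R4 -> on_hand[A=41 B=19] avail[A=41 B=12] open={R3}
Step 8: cancel R3 -> on_hand[A=41 B=19] avail[A=41 B=19] open={}
Step 9: reserve R5 A 6 -> on_hand[A=41 B=19] avail[A=35 B=19] open={R5}
Step 10: cancel R5 -> on_hand[A=41 B=19] avail[A=41 B=19] open={}
Step 11: reserve R6 B 1 -> on_hand[A=41 B=19] avail[A=41 B=18] open={R6}
Step 12: cancel R6 -> on_hand[A=41 B=19] avail[A=41 B=19] open={}
Step 13: reserve R7 B 6 -> on_hand[A=41 B=19] avail[A=41 B=13] open={R7}
Step 14: reserve R8 B 3 -> on_hand[A=41 B=19] avail[A=41 B=10] open={R7,R8}
Step 15: reserve R9 A 9 -> on_hand[A=41 B=19] avail[A=32 B=10] open={R7,R8,R9}
Step 16: commit R8 -> on_hand[A=41 B=16] avail[A=32 B=10] open={R7,R9}
Step 17: commit R7 -> on_hand[A=41 B=10] avail[A=32 B=10] open={R9}
Step 18: cancel R9 -> on_hand[A=41 B=10] avail[A=41 B=10] open={}

Answer: A: 41
B: 10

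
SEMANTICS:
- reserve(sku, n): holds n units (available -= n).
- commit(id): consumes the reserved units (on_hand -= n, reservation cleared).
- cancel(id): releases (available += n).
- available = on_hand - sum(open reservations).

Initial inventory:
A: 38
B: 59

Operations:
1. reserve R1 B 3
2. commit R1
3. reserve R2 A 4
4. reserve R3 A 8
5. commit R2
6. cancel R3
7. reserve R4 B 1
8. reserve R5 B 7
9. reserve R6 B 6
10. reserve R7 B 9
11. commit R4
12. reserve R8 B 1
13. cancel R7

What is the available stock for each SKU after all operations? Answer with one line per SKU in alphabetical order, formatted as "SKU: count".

Answer: A: 34
B: 41

Derivation:
Step 1: reserve R1 B 3 -> on_hand[A=38 B=59] avail[A=38 B=56] open={R1}
Step 2: commit R1 -> on_hand[A=38 B=56] avail[A=38 B=56] open={}
Step 3: reserve R2 A 4 -> on_hand[A=38 B=56] avail[A=34 B=56] open={R2}
Step 4: reserve R3 A 8 -> on_hand[A=38 B=56] avail[A=26 B=56] open={R2,R3}
Step 5: commit R2 -> on_hand[A=34 B=56] avail[A=26 B=56] open={R3}
Step 6: cancel R3 -> on_hand[A=34 B=56] avail[A=34 B=56] open={}
Step 7: reserve R4 B 1 -> on_hand[A=34 B=56] avail[A=34 B=55] open={R4}
Step 8: reserve R5 B 7 -> on_hand[A=34 B=56] avail[A=34 B=48] open={R4,R5}
Step 9: reserve R6 B 6 -> on_hand[A=34 B=56] avail[A=34 B=42] open={R4,R5,R6}
Step 10: reserve R7 B 9 -> on_hand[A=34 B=56] avail[A=34 B=33] open={R4,R5,R6,R7}
Step 11: commit R4 -> on_hand[A=34 B=55] avail[A=34 B=33] open={R5,R6,R7}
Step 12: reserve R8 B 1 -> on_hand[A=34 B=55] avail[A=34 B=32] open={R5,R6,R7,R8}
Step 13: cancel R7 -> on_hand[A=34 B=55] avail[A=34 B=41] open={R5,R6,R8}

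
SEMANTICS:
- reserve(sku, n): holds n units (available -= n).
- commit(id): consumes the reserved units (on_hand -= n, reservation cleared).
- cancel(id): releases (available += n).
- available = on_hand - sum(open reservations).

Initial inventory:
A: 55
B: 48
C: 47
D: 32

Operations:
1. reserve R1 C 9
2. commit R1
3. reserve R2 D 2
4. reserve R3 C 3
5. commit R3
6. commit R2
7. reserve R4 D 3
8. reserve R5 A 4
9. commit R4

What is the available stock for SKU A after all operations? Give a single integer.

Answer: 51

Derivation:
Step 1: reserve R1 C 9 -> on_hand[A=55 B=48 C=47 D=32] avail[A=55 B=48 C=38 D=32] open={R1}
Step 2: commit R1 -> on_hand[A=55 B=48 C=38 D=32] avail[A=55 B=48 C=38 D=32] open={}
Step 3: reserve R2 D 2 -> on_hand[A=55 B=48 C=38 D=32] avail[A=55 B=48 C=38 D=30] open={R2}
Step 4: reserve R3 C 3 -> on_hand[A=55 B=48 C=38 D=32] avail[A=55 B=48 C=35 D=30] open={R2,R3}
Step 5: commit R3 -> on_hand[A=55 B=48 C=35 D=32] avail[A=55 B=48 C=35 D=30] open={R2}
Step 6: commit R2 -> on_hand[A=55 B=48 C=35 D=30] avail[A=55 B=48 C=35 D=30] open={}
Step 7: reserve R4 D 3 -> on_hand[A=55 B=48 C=35 D=30] avail[A=55 B=48 C=35 D=27] open={R4}
Step 8: reserve R5 A 4 -> on_hand[A=55 B=48 C=35 D=30] avail[A=51 B=48 C=35 D=27] open={R4,R5}
Step 9: commit R4 -> on_hand[A=55 B=48 C=35 D=27] avail[A=51 B=48 C=35 D=27] open={R5}
Final available[A] = 51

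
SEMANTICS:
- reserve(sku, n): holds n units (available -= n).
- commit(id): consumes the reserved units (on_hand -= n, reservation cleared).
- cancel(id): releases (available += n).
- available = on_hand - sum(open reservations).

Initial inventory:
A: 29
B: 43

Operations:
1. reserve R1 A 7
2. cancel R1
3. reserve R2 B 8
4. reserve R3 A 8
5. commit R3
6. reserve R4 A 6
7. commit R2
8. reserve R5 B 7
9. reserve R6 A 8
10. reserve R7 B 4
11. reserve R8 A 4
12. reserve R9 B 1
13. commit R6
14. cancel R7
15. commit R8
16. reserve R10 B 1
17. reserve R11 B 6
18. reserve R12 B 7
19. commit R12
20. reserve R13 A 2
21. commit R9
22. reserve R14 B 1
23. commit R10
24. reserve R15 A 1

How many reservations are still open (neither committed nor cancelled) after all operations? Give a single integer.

Answer: 6

Derivation:
Step 1: reserve R1 A 7 -> on_hand[A=29 B=43] avail[A=22 B=43] open={R1}
Step 2: cancel R1 -> on_hand[A=29 B=43] avail[A=29 B=43] open={}
Step 3: reserve R2 B 8 -> on_hand[A=29 B=43] avail[A=29 B=35] open={R2}
Step 4: reserve R3 A 8 -> on_hand[A=29 B=43] avail[A=21 B=35] open={R2,R3}
Step 5: commit R3 -> on_hand[A=21 B=43] avail[A=21 B=35] open={R2}
Step 6: reserve R4 A 6 -> on_hand[A=21 B=43] avail[A=15 B=35] open={R2,R4}
Step 7: commit R2 -> on_hand[A=21 B=35] avail[A=15 B=35] open={R4}
Step 8: reserve R5 B 7 -> on_hand[A=21 B=35] avail[A=15 B=28] open={R4,R5}
Step 9: reserve R6 A 8 -> on_hand[A=21 B=35] avail[A=7 B=28] open={R4,R5,R6}
Step 10: reserve R7 B 4 -> on_hand[A=21 B=35] avail[A=7 B=24] open={R4,R5,R6,R7}
Step 11: reserve R8 A 4 -> on_hand[A=21 B=35] avail[A=3 B=24] open={R4,R5,R6,R7,R8}
Step 12: reserve R9 B 1 -> on_hand[A=21 B=35] avail[A=3 B=23] open={R4,R5,R6,R7,R8,R9}
Step 13: commit R6 -> on_hand[A=13 B=35] avail[A=3 B=23] open={R4,R5,R7,R8,R9}
Step 14: cancel R7 -> on_hand[A=13 B=35] avail[A=3 B=27] open={R4,R5,R8,R9}
Step 15: commit R8 -> on_hand[A=9 B=35] avail[A=3 B=27] open={R4,R5,R9}
Step 16: reserve R10 B 1 -> on_hand[A=9 B=35] avail[A=3 B=26] open={R10,R4,R5,R9}
Step 17: reserve R11 B 6 -> on_hand[A=9 B=35] avail[A=3 B=20] open={R10,R11,R4,R5,R9}
Step 18: reserve R12 B 7 -> on_hand[A=9 B=35] avail[A=3 B=13] open={R10,R11,R12,R4,R5,R9}
Step 19: commit R12 -> on_hand[A=9 B=28] avail[A=3 B=13] open={R10,R11,R4,R5,R9}
Step 20: reserve R13 A 2 -> on_hand[A=9 B=28] avail[A=1 B=13] open={R10,R11,R13,R4,R5,R9}
Step 21: commit R9 -> on_hand[A=9 B=27] avail[A=1 B=13] open={R10,R11,R13,R4,R5}
Step 22: reserve R14 B 1 -> on_hand[A=9 B=27] avail[A=1 B=12] open={R10,R11,R13,R14,R4,R5}
Step 23: commit R10 -> on_hand[A=9 B=26] avail[A=1 B=12] open={R11,R13,R14,R4,R5}
Step 24: reserve R15 A 1 -> on_hand[A=9 B=26] avail[A=0 B=12] open={R11,R13,R14,R15,R4,R5}
Open reservations: ['R11', 'R13', 'R14', 'R15', 'R4', 'R5'] -> 6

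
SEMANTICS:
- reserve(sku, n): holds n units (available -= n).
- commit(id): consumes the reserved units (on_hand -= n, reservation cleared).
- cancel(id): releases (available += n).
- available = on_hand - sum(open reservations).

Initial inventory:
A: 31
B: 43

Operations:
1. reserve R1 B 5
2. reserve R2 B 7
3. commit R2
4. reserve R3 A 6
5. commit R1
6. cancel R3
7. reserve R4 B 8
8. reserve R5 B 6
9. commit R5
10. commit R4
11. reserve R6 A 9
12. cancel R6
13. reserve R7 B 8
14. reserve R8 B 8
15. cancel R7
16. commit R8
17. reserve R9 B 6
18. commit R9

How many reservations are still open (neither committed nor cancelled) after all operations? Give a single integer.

Answer: 0

Derivation:
Step 1: reserve R1 B 5 -> on_hand[A=31 B=43] avail[A=31 B=38] open={R1}
Step 2: reserve R2 B 7 -> on_hand[A=31 B=43] avail[A=31 B=31] open={R1,R2}
Step 3: commit R2 -> on_hand[A=31 B=36] avail[A=31 B=31] open={R1}
Step 4: reserve R3 A 6 -> on_hand[A=31 B=36] avail[A=25 B=31] open={R1,R3}
Step 5: commit R1 -> on_hand[A=31 B=31] avail[A=25 B=31] open={R3}
Step 6: cancel R3 -> on_hand[A=31 B=31] avail[A=31 B=31] open={}
Step 7: reserve R4 B 8 -> on_hand[A=31 B=31] avail[A=31 B=23] open={R4}
Step 8: reserve R5 B 6 -> on_hand[A=31 B=31] avail[A=31 B=17] open={R4,R5}
Step 9: commit R5 -> on_hand[A=31 B=25] avail[A=31 B=17] open={R4}
Step 10: commit R4 -> on_hand[A=31 B=17] avail[A=31 B=17] open={}
Step 11: reserve R6 A 9 -> on_hand[A=31 B=17] avail[A=22 B=17] open={R6}
Step 12: cancel R6 -> on_hand[A=31 B=17] avail[A=31 B=17] open={}
Step 13: reserve R7 B 8 -> on_hand[A=31 B=17] avail[A=31 B=9] open={R7}
Step 14: reserve R8 B 8 -> on_hand[A=31 B=17] avail[A=31 B=1] open={R7,R8}
Step 15: cancel R7 -> on_hand[A=31 B=17] avail[A=31 B=9] open={R8}
Step 16: commit R8 -> on_hand[A=31 B=9] avail[A=31 B=9] open={}
Step 17: reserve R9 B 6 -> on_hand[A=31 B=9] avail[A=31 B=3] open={R9}
Step 18: commit R9 -> on_hand[A=31 B=3] avail[A=31 B=3] open={}
Open reservations: [] -> 0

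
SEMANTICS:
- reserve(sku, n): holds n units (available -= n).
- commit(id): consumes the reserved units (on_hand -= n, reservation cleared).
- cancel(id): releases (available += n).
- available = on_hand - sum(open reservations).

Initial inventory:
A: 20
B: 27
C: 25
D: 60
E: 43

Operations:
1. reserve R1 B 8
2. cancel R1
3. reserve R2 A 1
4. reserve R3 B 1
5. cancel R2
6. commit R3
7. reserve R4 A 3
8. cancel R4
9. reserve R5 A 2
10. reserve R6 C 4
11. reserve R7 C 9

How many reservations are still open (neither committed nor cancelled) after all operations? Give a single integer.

Answer: 3

Derivation:
Step 1: reserve R1 B 8 -> on_hand[A=20 B=27 C=25 D=60 E=43] avail[A=20 B=19 C=25 D=60 E=43] open={R1}
Step 2: cancel R1 -> on_hand[A=20 B=27 C=25 D=60 E=43] avail[A=20 B=27 C=25 D=60 E=43] open={}
Step 3: reserve R2 A 1 -> on_hand[A=20 B=27 C=25 D=60 E=43] avail[A=19 B=27 C=25 D=60 E=43] open={R2}
Step 4: reserve R3 B 1 -> on_hand[A=20 B=27 C=25 D=60 E=43] avail[A=19 B=26 C=25 D=60 E=43] open={R2,R3}
Step 5: cancel R2 -> on_hand[A=20 B=27 C=25 D=60 E=43] avail[A=20 B=26 C=25 D=60 E=43] open={R3}
Step 6: commit R3 -> on_hand[A=20 B=26 C=25 D=60 E=43] avail[A=20 B=26 C=25 D=60 E=43] open={}
Step 7: reserve R4 A 3 -> on_hand[A=20 B=26 C=25 D=60 E=43] avail[A=17 B=26 C=25 D=60 E=43] open={R4}
Step 8: cancel R4 -> on_hand[A=20 B=26 C=25 D=60 E=43] avail[A=20 B=26 C=25 D=60 E=43] open={}
Step 9: reserve R5 A 2 -> on_hand[A=20 B=26 C=25 D=60 E=43] avail[A=18 B=26 C=25 D=60 E=43] open={R5}
Step 10: reserve R6 C 4 -> on_hand[A=20 B=26 C=25 D=60 E=43] avail[A=18 B=26 C=21 D=60 E=43] open={R5,R6}
Step 11: reserve R7 C 9 -> on_hand[A=20 B=26 C=25 D=60 E=43] avail[A=18 B=26 C=12 D=60 E=43] open={R5,R6,R7}
Open reservations: ['R5', 'R6', 'R7'] -> 3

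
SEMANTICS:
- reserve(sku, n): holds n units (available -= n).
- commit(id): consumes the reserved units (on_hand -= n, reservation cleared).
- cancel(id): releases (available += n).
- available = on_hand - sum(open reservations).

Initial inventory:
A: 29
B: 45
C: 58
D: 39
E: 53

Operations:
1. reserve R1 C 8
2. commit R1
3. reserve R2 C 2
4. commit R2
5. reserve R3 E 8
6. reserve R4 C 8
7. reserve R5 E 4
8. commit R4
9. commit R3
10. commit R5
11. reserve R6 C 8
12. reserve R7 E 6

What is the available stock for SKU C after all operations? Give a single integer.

Answer: 32

Derivation:
Step 1: reserve R1 C 8 -> on_hand[A=29 B=45 C=58 D=39 E=53] avail[A=29 B=45 C=50 D=39 E=53] open={R1}
Step 2: commit R1 -> on_hand[A=29 B=45 C=50 D=39 E=53] avail[A=29 B=45 C=50 D=39 E=53] open={}
Step 3: reserve R2 C 2 -> on_hand[A=29 B=45 C=50 D=39 E=53] avail[A=29 B=45 C=48 D=39 E=53] open={R2}
Step 4: commit R2 -> on_hand[A=29 B=45 C=48 D=39 E=53] avail[A=29 B=45 C=48 D=39 E=53] open={}
Step 5: reserve R3 E 8 -> on_hand[A=29 B=45 C=48 D=39 E=53] avail[A=29 B=45 C=48 D=39 E=45] open={R3}
Step 6: reserve R4 C 8 -> on_hand[A=29 B=45 C=48 D=39 E=53] avail[A=29 B=45 C=40 D=39 E=45] open={R3,R4}
Step 7: reserve R5 E 4 -> on_hand[A=29 B=45 C=48 D=39 E=53] avail[A=29 B=45 C=40 D=39 E=41] open={R3,R4,R5}
Step 8: commit R4 -> on_hand[A=29 B=45 C=40 D=39 E=53] avail[A=29 B=45 C=40 D=39 E=41] open={R3,R5}
Step 9: commit R3 -> on_hand[A=29 B=45 C=40 D=39 E=45] avail[A=29 B=45 C=40 D=39 E=41] open={R5}
Step 10: commit R5 -> on_hand[A=29 B=45 C=40 D=39 E=41] avail[A=29 B=45 C=40 D=39 E=41] open={}
Step 11: reserve R6 C 8 -> on_hand[A=29 B=45 C=40 D=39 E=41] avail[A=29 B=45 C=32 D=39 E=41] open={R6}
Step 12: reserve R7 E 6 -> on_hand[A=29 B=45 C=40 D=39 E=41] avail[A=29 B=45 C=32 D=39 E=35] open={R6,R7}
Final available[C] = 32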